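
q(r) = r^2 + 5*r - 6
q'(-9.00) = -13.00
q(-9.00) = 30.00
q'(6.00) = 17.00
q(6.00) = 60.00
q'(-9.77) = -14.54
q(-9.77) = 40.60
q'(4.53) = 14.06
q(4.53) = 37.17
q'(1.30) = 7.60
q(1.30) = 2.19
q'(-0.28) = 4.44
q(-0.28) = -7.32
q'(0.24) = 5.48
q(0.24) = -4.74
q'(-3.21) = -1.42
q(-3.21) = -11.75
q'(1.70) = 8.40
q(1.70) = 5.39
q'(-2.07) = 0.86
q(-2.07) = -12.07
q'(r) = 2*r + 5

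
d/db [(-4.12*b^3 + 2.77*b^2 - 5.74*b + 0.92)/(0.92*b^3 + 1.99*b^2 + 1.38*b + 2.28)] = (1.77635683940025e-15*b^5 - 10.7472*b^4 - 0.809599999999996*b^3 - 15.4748*b^2 + 8.9696*b - 14.3568)/(0.8464*b^6 + 3.6616*b^5 + 6.4993*b^4 + 9.6876*b^3 + 10.9788*b^2 + 6.2928*b + 5.1984)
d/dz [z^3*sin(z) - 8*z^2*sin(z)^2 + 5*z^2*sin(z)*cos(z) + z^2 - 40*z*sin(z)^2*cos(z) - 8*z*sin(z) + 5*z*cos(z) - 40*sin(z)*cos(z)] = z^3*cos(z) + 3*z^2*sin(z) - 8*z^2*sin(2*z) + 5*z^2*cos(2*z) + 5*z*sin(z) + 5*z*sin(2*z) - 30*z*sin(3*z) - 8*z*cos(z) + 8*z*cos(2*z) - 6*z - 8*sin(z) - 5*cos(z) - 40*cos(2*z) + 10*cos(3*z)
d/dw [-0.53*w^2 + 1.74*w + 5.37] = 1.74 - 1.06*w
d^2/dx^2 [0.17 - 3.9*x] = 0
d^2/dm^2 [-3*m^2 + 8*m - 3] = -6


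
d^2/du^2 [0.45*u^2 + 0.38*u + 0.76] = 0.900000000000000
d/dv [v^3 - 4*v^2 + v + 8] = 3*v^2 - 8*v + 1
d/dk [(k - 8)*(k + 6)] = 2*k - 2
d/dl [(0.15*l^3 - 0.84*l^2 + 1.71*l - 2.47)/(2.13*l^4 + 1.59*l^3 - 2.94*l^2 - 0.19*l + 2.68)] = (-0.3195*l^6 + 3.5784*l^5 - 10.0323*l^4 + 15.5496*l^3 + 18.1749*l^2 - 19.026*l + 4.1135)/(4.5369*l^8 + 6.7734*l^7 - 9.9963*l^6 - 10.1586*l^5 + 19.4562*l^4 + 9.6396*l^3 - 15.7223*l^2 - 1.0184*l + 7.1824)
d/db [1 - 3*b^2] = -6*b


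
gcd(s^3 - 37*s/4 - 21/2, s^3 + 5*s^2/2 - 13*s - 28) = s^2 - 3*s/2 - 7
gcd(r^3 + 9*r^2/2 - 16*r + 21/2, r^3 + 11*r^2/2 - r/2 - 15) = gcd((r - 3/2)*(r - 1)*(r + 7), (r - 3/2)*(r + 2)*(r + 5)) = r - 3/2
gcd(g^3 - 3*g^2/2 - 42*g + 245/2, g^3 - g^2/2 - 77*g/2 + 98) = g^2 + 7*g/2 - 49/2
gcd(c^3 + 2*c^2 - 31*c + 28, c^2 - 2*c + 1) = c - 1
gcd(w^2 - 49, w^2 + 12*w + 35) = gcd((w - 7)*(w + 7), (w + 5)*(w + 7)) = w + 7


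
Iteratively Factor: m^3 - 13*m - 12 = (m + 3)*(m^2 - 3*m - 4) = (m + 1)*(m + 3)*(m - 4)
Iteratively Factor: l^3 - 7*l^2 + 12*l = (l)*(l^2 - 7*l + 12) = l*(l - 3)*(l - 4)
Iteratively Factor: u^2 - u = (u - 1)*(u)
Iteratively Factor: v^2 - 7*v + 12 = (v - 4)*(v - 3)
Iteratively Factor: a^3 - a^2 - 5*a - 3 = (a + 1)*(a^2 - 2*a - 3) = (a + 1)^2*(a - 3)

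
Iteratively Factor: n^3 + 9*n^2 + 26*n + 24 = (n + 2)*(n^2 + 7*n + 12) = (n + 2)*(n + 3)*(n + 4)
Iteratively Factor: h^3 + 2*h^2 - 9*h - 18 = (h - 3)*(h^2 + 5*h + 6) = (h - 3)*(h + 3)*(h + 2)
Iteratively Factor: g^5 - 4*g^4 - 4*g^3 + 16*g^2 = (g)*(g^4 - 4*g^3 - 4*g^2 + 16*g) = g*(g + 2)*(g^3 - 6*g^2 + 8*g) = g*(g - 2)*(g + 2)*(g^2 - 4*g) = g*(g - 4)*(g - 2)*(g + 2)*(g)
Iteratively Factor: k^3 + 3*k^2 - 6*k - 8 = (k + 4)*(k^2 - k - 2) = (k + 1)*(k + 4)*(k - 2)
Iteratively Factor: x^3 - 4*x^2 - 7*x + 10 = (x - 1)*(x^2 - 3*x - 10) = (x - 1)*(x + 2)*(x - 5)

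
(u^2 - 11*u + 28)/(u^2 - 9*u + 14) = (u - 4)/(u - 2)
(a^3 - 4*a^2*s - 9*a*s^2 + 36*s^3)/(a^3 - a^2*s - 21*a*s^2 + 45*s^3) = (-a^2 + a*s + 12*s^2)/(-a^2 - 2*a*s + 15*s^2)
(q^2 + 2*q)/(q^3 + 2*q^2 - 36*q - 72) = q/(q^2 - 36)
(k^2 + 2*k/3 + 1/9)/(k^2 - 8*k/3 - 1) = (k + 1/3)/(k - 3)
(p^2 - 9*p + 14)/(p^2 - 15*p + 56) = (p - 2)/(p - 8)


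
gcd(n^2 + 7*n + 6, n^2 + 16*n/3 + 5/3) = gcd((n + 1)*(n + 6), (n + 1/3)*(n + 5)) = 1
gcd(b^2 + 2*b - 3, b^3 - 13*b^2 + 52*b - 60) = 1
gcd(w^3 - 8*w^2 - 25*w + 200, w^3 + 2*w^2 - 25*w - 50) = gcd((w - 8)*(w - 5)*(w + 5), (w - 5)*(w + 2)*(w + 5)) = w^2 - 25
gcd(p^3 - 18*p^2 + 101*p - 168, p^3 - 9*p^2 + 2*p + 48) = p^2 - 11*p + 24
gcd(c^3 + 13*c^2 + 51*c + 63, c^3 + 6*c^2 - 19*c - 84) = c^2 + 10*c + 21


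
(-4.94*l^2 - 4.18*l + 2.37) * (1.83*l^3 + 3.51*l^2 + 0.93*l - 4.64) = -9.0402*l^5 - 24.9888*l^4 - 14.9289*l^3 + 27.3529*l^2 + 21.5993*l - 10.9968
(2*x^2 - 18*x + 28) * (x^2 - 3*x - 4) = 2*x^4 - 24*x^3 + 74*x^2 - 12*x - 112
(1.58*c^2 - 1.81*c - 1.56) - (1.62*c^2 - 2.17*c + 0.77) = -0.04*c^2 + 0.36*c - 2.33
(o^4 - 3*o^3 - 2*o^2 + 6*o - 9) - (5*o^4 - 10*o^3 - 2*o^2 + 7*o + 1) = -4*o^4 + 7*o^3 - o - 10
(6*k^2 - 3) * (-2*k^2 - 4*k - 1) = -12*k^4 - 24*k^3 + 12*k + 3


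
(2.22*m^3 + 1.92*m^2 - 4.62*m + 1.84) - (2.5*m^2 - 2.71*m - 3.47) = 2.22*m^3 - 0.58*m^2 - 1.91*m + 5.31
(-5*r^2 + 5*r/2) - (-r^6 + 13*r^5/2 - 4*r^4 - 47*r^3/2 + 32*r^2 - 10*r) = r^6 - 13*r^5/2 + 4*r^4 + 47*r^3/2 - 37*r^2 + 25*r/2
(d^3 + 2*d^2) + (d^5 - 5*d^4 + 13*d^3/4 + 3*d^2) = d^5 - 5*d^4 + 17*d^3/4 + 5*d^2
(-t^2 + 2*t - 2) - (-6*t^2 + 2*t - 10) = 5*t^2 + 8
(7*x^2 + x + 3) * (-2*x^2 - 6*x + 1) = -14*x^4 - 44*x^3 - 5*x^2 - 17*x + 3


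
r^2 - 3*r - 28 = (r - 7)*(r + 4)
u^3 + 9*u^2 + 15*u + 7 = (u + 1)^2*(u + 7)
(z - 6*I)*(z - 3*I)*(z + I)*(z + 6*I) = z^4 - 2*I*z^3 + 39*z^2 - 72*I*z + 108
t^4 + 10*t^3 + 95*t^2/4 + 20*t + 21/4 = (t + 1/2)*(t + 1)*(t + 3/2)*(t + 7)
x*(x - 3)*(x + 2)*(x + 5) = x^4 + 4*x^3 - 11*x^2 - 30*x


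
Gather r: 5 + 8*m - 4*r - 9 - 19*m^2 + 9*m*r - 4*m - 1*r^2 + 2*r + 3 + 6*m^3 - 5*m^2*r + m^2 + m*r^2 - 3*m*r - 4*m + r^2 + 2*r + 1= 6*m^3 - 18*m^2 + m*r^2 + r*(-5*m^2 + 6*m)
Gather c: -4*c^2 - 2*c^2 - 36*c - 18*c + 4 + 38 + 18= -6*c^2 - 54*c + 60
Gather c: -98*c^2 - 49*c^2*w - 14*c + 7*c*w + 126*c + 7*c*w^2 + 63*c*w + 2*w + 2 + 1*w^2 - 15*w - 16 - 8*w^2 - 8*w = c^2*(-49*w - 98) + c*(7*w^2 + 70*w + 112) - 7*w^2 - 21*w - 14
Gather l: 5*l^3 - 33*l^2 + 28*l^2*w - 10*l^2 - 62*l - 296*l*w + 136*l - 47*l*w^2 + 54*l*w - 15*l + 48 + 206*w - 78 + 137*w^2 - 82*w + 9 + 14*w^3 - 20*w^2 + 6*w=5*l^3 + l^2*(28*w - 43) + l*(-47*w^2 - 242*w + 59) + 14*w^3 + 117*w^2 + 130*w - 21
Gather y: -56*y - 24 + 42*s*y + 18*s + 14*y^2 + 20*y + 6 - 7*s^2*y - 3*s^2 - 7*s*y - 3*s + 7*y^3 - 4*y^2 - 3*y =-3*s^2 + 15*s + 7*y^3 + 10*y^2 + y*(-7*s^2 + 35*s - 39) - 18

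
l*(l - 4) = l^2 - 4*l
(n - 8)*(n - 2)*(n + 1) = n^3 - 9*n^2 + 6*n + 16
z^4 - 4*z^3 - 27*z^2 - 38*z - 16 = (z - 8)*(z + 1)^2*(z + 2)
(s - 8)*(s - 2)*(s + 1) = s^3 - 9*s^2 + 6*s + 16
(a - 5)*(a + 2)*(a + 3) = a^3 - 19*a - 30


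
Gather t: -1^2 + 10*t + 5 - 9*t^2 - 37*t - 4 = -9*t^2 - 27*t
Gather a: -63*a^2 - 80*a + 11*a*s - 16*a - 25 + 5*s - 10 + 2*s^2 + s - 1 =-63*a^2 + a*(11*s - 96) + 2*s^2 + 6*s - 36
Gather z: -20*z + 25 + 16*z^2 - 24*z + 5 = 16*z^2 - 44*z + 30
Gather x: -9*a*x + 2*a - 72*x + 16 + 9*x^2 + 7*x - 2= 2*a + 9*x^2 + x*(-9*a - 65) + 14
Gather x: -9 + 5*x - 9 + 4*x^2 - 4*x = 4*x^2 + x - 18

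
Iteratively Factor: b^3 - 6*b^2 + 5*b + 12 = (b - 4)*(b^2 - 2*b - 3) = (b - 4)*(b - 3)*(b + 1)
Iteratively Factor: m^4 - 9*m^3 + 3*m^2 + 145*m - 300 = (m - 3)*(m^3 - 6*m^2 - 15*m + 100) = (m - 5)*(m - 3)*(m^2 - m - 20) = (m - 5)^2*(m - 3)*(m + 4)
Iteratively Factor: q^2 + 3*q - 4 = (q - 1)*(q + 4)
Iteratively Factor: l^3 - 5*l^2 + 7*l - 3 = (l - 1)*(l^2 - 4*l + 3) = (l - 1)^2*(l - 3)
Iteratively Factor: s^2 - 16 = (s - 4)*(s + 4)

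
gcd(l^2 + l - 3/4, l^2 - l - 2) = 1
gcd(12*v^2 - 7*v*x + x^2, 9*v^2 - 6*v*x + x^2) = -3*v + x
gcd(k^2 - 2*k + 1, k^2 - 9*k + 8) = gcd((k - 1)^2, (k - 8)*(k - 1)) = k - 1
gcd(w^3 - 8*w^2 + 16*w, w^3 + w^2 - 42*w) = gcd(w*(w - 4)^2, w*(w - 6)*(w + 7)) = w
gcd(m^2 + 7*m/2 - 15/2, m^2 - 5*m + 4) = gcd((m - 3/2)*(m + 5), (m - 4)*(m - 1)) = 1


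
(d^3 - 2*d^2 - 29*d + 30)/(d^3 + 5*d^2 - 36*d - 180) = (d - 1)/(d + 6)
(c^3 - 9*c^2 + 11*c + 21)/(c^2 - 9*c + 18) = (c^2 - 6*c - 7)/(c - 6)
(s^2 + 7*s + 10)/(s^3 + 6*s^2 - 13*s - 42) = (s + 5)/(s^2 + 4*s - 21)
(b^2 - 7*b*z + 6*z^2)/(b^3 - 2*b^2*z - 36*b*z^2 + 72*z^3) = (-b + z)/(-b^2 - 4*b*z + 12*z^2)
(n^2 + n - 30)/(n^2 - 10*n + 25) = (n + 6)/(n - 5)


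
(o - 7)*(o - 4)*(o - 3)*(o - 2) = o^4 - 16*o^3 + 89*o^2 - 206*o + 168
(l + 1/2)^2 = l^2 + l + 1/4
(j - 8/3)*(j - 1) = j^2 - 11*j/3 + 8/3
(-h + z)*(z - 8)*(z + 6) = -h*z^2 + 2*h*z + 48*h + z^3 - 2*z^2 - 48*z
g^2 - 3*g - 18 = (g - 6)*(g + 3)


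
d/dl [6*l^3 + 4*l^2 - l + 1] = 18*l^2 + 8*l - 1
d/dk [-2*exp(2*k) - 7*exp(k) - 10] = (-4*exp(k) - 7)*exp(k)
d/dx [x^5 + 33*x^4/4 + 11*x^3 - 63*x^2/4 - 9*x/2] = 5*x^4 + 33*x^3 + 33*x^2 - 63*x/2 - 9/2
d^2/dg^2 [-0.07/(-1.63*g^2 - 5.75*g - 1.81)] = (-0.371966*g^2 - 1.31215*g + 0.07*(3.26*g + 5.75)*(6.52*g + 11.5) - 0.413042)/(1.63*g^2 + 5.75*g + 1.81)^3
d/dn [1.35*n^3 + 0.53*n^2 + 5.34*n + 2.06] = 4.05*n^2 + 1.06*n + 5.34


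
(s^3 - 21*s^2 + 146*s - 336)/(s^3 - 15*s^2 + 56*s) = (s - 6)/s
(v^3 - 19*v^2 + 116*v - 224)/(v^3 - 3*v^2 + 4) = (v^3 - 19*v^2 + 116*v - 224)/(v^3 - 3*v^2 + 4)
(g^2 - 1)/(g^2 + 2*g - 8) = (g^2 - 1)/(g^2 + 2*g - 8)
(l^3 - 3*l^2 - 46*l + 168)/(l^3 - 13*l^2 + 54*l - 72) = (l + 7)/(l - 3)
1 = 1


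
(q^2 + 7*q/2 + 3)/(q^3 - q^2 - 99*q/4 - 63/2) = 2*(q + 2)/(2*q^2 - 5*q - 42)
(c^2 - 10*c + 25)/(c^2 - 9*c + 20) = (c - 5)/(c - 4)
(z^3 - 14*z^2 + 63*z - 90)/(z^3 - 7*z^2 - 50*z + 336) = (z^2 - 8*z + 15)/(z^2 - z - 56)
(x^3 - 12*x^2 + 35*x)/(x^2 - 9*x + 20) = x*(x - 7)/(x - 4)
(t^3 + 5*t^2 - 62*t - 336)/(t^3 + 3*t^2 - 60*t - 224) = (t + 6)/(t + 4)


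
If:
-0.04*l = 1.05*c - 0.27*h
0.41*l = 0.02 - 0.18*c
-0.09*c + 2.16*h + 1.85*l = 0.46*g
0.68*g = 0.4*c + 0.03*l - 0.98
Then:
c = -0.11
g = -1.50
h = -0.41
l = 0.10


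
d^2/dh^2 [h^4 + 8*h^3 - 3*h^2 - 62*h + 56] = 12*h^2 + 48*h - 6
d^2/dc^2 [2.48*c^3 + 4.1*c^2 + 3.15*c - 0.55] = 14.88*c + 8.2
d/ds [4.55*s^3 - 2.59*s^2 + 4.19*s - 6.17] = 13.65*s^2 - 5.18*s + 4.19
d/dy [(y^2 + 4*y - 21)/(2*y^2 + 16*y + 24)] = (2*y^2 + 33*y + 108)/(y^4 + 16*y^3 + 88*y^2 + 192*y + 144)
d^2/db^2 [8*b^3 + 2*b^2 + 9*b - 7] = 48*b + 4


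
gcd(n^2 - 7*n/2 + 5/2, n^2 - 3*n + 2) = n - 1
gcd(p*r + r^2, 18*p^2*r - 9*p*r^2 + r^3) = r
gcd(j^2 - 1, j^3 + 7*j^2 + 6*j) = j + 1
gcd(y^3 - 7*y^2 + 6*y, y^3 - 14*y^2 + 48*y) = y^2 - 6*y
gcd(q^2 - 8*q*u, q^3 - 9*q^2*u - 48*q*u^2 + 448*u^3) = q - 8*u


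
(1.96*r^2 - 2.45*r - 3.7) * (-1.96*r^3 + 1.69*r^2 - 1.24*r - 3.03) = -3.8416*r^5 + 8.1144*r^4 + 0.6811*r^3 - 9.1538*r^2 + 12.0115*r + 11.211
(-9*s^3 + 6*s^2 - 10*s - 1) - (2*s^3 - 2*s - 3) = -11*s^3 + 6*s^2 - 8*s + 2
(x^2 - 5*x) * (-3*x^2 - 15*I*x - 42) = -3*x^4 + 15*x^3 - 15*I*x^3 - 42*x^2 + 75*I*x^2 + 210*x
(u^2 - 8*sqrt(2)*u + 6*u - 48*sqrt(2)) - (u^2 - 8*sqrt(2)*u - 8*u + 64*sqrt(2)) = 14*u - 112*sqrt(2)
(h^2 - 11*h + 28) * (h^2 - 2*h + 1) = h^4 - 13*h^3 + 51*h^2 - 67*h + 28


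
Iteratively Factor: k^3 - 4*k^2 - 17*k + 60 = (k - 3)*(k^2 - k - 20) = (k - 3)*(k + 4)*(k - 5)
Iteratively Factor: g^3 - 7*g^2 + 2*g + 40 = (g - 5)*(g^2 - 2*g - 8) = (g - 5)*(g - 4)*(g + 2)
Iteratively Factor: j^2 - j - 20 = (j - 5)*(j + 4)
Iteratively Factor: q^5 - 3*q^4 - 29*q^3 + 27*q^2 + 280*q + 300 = (q + 3)*(q^4 - 6*q^3 - 11*q^2 + 60*q + 100) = (q + 2)*(q + 3)*(q^3 - 8*q^2 + 5*q + 50) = (q - 5)*(q + 2)*(q + 3)*(q^2 - 3*q - 10) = (q - 5)^2*(q + 2)*(q + 3)*(q + 2)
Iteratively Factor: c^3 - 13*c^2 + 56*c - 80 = (c - 5)*(c^2 - 8*c + 16) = (c - 5)*(c - 4)*(c - 4)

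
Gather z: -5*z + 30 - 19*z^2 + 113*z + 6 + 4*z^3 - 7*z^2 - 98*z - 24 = 4*z^3 - 26*z^2 + 10*z + 12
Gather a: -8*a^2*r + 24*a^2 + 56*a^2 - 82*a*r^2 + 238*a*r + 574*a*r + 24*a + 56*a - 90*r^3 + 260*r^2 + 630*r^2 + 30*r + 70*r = a^2*(80 - 8*r) + a*(-82*r^2 + 812*r + 80) - 90*r^3 + 890*r^2 + 100*r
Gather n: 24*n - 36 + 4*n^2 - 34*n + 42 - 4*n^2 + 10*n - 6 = 0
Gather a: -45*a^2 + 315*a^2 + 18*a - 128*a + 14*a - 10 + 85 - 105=270*a^2 - 96*a - 30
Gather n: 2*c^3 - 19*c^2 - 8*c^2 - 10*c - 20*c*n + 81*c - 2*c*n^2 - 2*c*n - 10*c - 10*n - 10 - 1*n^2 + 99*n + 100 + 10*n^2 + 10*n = 2*c^3 - 27*c^2 + 61*c + n^2*(9 - 2*c) + n*(99 - 22*c) + 90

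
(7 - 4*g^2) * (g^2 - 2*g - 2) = -4*g^4 + 8*g^3 + 15*g^2 - 14*g - 14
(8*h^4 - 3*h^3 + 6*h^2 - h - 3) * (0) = 0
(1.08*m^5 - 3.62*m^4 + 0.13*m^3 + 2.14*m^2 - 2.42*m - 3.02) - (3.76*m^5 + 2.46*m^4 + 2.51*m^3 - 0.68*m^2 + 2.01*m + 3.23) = -2.68*m^5 - 6.08*m^4 - 2.38*m^3 + 2.82*m^2 - 4.43*m - 6.25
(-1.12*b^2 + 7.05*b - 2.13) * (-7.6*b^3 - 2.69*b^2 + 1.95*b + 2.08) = 8.512*b^5 - 50.5672*b^4 - 4.9605*b^3 + 17.1476*b^2 + 10.5105*b - 4.4304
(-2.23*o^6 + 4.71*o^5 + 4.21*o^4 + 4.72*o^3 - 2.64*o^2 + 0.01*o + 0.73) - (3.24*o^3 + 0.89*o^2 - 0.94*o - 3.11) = -2.23*o^6 + 4.71*o^5 + 4.21*o^4 + 1.48*o^3 - 3.53*o^2 + 0.95*o + 3.84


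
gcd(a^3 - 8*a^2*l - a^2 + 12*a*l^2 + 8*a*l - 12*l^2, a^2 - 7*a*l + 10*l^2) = a - 2*l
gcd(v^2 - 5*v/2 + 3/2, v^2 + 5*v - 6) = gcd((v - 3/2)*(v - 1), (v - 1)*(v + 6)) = v - 1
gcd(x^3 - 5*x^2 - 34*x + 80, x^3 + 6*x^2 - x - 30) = x^2 + 3*x - 10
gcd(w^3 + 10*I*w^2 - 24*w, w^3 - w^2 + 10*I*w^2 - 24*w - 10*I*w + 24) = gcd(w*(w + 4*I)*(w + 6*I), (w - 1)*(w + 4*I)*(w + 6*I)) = w^2 + 10*I*w - 24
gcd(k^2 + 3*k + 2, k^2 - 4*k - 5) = k + 1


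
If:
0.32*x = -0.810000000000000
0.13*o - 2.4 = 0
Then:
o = 18.46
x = -2.53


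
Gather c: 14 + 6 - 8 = 12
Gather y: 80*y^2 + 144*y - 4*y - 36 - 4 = 80*y^2 + 140*y - 40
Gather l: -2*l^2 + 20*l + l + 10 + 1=-2*l^2 + 21*l + 11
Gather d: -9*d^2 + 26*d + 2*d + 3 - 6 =-9*d^2 + 28*d - 3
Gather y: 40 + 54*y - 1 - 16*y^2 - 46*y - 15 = -16*y^2 + 8*y + 24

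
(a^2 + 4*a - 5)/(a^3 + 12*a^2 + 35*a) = (a - 1)/(a*(a + 7))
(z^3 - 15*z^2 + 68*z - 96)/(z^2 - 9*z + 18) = (z^2 - 12*z + 32)/(z - 6)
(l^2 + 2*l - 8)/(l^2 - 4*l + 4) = (l + 4)/(l - 2)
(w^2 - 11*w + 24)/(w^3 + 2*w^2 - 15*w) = (w - 8)/(w*(w + 5))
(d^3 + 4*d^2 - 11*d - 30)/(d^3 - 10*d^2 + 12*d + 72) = (d^2 + 2*d - 15)/(d^2 - 12*d + 36)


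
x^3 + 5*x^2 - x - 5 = (x - 1)*(x + 1)*(x + 5)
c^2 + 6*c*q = c*(c + 6*q)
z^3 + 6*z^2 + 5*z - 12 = (z - 1)*(z + 3)*(z + 4)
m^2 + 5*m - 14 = (m - 2)*(m + 7)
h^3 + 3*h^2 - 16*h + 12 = (h - 2)*(h - 1)*(h + 6)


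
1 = 1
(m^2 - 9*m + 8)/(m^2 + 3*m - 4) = (m - 8)/(m + 4)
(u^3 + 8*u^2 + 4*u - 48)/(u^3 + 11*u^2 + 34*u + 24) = (u - 2)/(u + 1)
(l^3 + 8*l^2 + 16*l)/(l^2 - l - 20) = l*(l + 4)/(l - 5)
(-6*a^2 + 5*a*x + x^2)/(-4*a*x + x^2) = (6*a^2 - 5*a*x - x^2)/(x*(4*a - x))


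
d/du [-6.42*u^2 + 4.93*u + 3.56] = 4.93 - 12.84*u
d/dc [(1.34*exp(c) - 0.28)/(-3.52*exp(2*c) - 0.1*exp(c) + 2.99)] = (4.7168*exp(2*c) - 1.9712*exp(c) + 3.9786)*exp(c)/(12.3904*exp(4*c) + 0.704*exp(3*c) - 21.0396*exp(2*c) - 0.598*exp(c) + 8.9401)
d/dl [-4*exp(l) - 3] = -4*exp(l)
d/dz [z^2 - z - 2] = 2*z - 1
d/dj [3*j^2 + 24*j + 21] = 6*j + 24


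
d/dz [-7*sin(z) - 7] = -7*cos(z)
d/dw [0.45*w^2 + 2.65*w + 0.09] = 0.9*w + 2.65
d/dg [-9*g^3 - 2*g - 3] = -27*g^2 - 2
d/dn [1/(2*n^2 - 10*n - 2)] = (5/2 - n)/(-n^2 + 5*n + 1)^2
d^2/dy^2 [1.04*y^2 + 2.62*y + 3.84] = 2.08000000000000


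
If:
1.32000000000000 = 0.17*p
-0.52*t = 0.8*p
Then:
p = 7.76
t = -11.95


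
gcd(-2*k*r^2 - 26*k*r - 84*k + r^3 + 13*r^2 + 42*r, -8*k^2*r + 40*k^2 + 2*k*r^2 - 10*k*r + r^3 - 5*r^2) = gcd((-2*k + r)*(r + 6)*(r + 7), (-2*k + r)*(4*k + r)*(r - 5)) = -2*k + r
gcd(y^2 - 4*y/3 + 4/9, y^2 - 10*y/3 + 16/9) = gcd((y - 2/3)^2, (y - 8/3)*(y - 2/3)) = y - 2/3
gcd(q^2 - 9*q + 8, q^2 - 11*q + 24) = q - 8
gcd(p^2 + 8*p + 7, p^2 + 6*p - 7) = p + 7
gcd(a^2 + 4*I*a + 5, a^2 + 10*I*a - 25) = a + 5*I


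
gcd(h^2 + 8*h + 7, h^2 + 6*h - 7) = h + 7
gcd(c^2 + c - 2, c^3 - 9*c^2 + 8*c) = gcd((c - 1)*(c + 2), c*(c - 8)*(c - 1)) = c - 1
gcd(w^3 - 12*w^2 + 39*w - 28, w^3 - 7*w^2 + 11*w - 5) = w - 1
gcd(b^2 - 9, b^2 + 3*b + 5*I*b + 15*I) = b + 3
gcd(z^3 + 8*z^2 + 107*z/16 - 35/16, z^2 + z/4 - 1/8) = z - 1/4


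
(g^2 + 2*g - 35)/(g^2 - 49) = (g - 5)/(g - 7)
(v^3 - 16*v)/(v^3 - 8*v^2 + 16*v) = (v + 4)/(v - 4)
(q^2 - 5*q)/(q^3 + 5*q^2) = (q - 5)/(q*(q + 5))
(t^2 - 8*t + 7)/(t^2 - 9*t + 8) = (t - 7)/(t - 8)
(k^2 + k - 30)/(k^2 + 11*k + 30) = (k - 5)/(k + 5)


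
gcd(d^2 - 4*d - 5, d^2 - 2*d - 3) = d + 1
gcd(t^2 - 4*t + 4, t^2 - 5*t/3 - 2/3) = t - 2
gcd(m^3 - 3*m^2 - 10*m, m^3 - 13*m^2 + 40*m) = m^2 - 5*m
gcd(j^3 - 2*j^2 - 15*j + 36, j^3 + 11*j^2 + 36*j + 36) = 1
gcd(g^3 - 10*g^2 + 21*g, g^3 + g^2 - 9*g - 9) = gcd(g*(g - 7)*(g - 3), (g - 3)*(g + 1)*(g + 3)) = g - 3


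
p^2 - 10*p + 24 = (p - 6)*(p - 4)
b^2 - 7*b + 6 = (b - 6)*(b - 1)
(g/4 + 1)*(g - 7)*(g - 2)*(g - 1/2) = g^4/4 - 11*g^3/8 - 39*g^2/8 + 67*g/4 - 7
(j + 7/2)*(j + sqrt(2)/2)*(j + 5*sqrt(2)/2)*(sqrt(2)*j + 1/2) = sqrt(2)*j^4 + 7*sqrt(2)*j^3/2 + 13*j^3/2 + 4*sqrt(2)*j^2 + 91*j^2/4 + 5*j/4 + 14*sqrt(2)*j + 35/8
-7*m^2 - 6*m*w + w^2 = (-7*m + w)*(m + w)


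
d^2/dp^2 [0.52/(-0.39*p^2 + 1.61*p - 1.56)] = (0.158184*p^2 - 0.653016*p - 0.52*(0.78*p - 1.61)*(1.56*p - 3.22) + 0.632736)/(0.39*p^2 - 1.61*p + 1.56)^3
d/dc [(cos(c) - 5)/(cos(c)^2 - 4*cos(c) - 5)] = sin(c)/(cos(c) + 1)^2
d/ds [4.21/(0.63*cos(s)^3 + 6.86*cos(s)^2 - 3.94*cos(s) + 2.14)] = (7.9569*cos(s)^2 + 57.7612*cos(s) - 16.5874)*sin(s)/(0.63*cos(s)^3 + 6.86*cos(s)^2 - 3.94*cos(s) + 2.14)^2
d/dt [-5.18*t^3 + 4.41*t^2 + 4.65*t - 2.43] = -15.54*t^2 + 8.82*t + 4.65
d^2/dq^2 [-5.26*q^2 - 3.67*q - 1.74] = -10.5200000000000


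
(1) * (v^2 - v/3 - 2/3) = v^2 - v/3 - 2/3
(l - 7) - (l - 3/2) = -11/2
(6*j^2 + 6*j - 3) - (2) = 6*j^2 + 6*j - 5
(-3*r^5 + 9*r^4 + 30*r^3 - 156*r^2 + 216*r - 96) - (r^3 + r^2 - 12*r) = -3*r^5 + 9*r^4 + 29*r^3 - 157*r^2 + 228*r - 96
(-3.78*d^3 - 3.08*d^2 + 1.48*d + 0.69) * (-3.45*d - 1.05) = 13.041*d^4 + 14.595*d^3 - 1.872*d^2 - 3.9345*d - 0.7245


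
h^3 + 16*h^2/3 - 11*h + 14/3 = (h - 1)*(h - 2/3)*(h + 7)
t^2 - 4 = (t - 2)*(t + 2)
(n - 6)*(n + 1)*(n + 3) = n^3 - 2*n^2 - 21*n - 18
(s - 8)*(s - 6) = s^2 - 14*s + 48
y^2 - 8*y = y*(y - 8)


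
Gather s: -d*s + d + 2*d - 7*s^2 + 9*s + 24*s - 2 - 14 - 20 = 3*d - 7*s^2 + s*(33 - d) - 36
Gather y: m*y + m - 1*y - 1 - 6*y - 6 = m + y*(m - 7) - 7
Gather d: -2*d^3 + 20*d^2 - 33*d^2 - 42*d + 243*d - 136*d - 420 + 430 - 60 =-2*d^3 - 13*d^2 + 65*d - 50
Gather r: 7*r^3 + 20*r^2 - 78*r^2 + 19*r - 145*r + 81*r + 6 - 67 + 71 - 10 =7*r^3 - 58*r^2 - 45*r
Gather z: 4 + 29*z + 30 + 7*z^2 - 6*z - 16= 7*z^2 + 23*z + 18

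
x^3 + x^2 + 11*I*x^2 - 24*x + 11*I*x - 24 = (x + 1)*(x + 3*I)*(x + 8*I)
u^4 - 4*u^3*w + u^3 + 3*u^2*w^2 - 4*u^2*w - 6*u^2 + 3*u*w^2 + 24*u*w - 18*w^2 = (u - 2)*(u + 3)*(u - 3*w)*(u - w)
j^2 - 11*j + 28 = (j - 7)*(j - 4)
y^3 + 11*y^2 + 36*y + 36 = (y + 2)*(y + 3)*(y + 6)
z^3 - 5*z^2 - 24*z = z*(z - 8)*(z + 3)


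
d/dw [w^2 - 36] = 2*w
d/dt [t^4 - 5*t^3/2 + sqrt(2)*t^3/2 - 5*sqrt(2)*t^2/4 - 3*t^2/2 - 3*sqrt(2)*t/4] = 4*t^3 - 15*t^2/2 + 3*sqrt(2)*t^2/2 - 5*sqrt(2)*t/2 - 3*t - 3*sqrt(2)/4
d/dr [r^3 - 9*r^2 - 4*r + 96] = 3*r^2 - 18*r - 4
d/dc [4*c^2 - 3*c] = 8*c - 3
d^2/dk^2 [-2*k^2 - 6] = -4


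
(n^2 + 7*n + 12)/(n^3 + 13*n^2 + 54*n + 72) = 1/(n + 6)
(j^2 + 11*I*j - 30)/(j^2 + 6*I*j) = (j + 5*I)/j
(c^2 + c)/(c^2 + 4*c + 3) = c/(c + 3)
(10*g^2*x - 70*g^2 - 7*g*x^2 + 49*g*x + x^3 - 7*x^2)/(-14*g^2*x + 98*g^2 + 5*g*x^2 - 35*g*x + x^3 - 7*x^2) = (-5*g + x)/(7*g + x)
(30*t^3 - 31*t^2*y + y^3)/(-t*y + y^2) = -30*t^2/y + t + y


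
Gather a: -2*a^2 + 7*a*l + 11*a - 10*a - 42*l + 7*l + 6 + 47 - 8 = -2*a^2 + a*(7*l + 1) - 35*l + 45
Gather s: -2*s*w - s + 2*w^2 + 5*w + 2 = s*(-2*w - 1) + 2*w^2 + 5*w + 2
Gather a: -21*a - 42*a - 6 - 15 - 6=-63*a - 27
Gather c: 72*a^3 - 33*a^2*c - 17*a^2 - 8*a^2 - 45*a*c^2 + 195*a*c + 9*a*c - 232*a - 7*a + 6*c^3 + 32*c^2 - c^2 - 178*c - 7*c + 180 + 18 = 72*a^3 - 25*a^2 - 239*a + 6*c^3 + c^2*(31 - 45*a) + c*(-33*a^2 + 204*a - 185) + 198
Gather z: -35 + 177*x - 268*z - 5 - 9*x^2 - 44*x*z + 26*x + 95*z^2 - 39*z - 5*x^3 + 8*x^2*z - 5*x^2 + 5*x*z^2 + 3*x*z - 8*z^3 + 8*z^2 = -5*x^3 - 14*x^2 + 203*x - 8*z^3 + z^2*(5*x + 103) + z*(8*x^2 - 41*x - 307) - 40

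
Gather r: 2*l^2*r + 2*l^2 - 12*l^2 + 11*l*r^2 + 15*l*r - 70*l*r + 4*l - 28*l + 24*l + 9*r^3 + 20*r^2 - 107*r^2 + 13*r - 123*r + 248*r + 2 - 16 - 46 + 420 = -10*l^2 + 9*r^3 + r^2*(11*l - 87) + r*(2*l^2 - 55*l + 138) + 360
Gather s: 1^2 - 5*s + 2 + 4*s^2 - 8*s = 4*s^2 - 13*s + 3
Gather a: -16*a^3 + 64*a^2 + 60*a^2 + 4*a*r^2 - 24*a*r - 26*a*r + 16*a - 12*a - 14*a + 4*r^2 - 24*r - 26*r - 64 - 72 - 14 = -16*a^3 + 124*a^2 + a*(4*r^2 - 50*r - 10) + 4*r^2 - 50*r - 150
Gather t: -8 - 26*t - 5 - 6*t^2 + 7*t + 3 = -6*t^2 - 19*t - 10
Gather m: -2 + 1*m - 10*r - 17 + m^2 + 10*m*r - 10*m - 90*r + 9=m^2 + m*(10*r - 9) - 100*r - 10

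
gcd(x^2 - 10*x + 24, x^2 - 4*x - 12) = x - 6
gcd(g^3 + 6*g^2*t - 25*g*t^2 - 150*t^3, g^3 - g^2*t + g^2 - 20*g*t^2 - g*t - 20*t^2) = -g + 5*t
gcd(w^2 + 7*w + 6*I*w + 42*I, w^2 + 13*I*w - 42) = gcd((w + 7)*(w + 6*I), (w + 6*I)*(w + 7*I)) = w + 6*I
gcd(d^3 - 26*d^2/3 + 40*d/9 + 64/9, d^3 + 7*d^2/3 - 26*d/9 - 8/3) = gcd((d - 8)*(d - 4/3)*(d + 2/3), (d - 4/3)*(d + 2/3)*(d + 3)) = d^2 - 2*d/3 - 8/9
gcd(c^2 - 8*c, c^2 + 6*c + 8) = 1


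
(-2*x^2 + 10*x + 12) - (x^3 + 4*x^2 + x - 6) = -x^3 - 6*x^2 + 9*x + 18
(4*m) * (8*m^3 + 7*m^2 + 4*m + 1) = 32*m^4 + 28*m^3 + 16*m^2 + 4*m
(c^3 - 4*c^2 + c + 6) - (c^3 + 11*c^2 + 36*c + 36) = -15*c^2 - 35*c - 30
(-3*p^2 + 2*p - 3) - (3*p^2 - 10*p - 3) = -6*p^2 + 12*p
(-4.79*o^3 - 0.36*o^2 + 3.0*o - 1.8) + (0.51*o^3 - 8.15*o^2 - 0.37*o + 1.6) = -4.28*o^3 - 8.51*o^2 + 2.63*o - 0.2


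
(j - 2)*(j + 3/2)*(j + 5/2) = j^3 + 2*j^2 - 17*j/4 - 15/2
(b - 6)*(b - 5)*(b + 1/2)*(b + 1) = b^4 - 19*b^3/2 + 14*b^2 + 79*b/2 + 15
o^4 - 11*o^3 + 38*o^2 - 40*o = o*(o - 5)*(o - 4)*(o - 2)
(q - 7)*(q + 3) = q^2 - 4*q - 21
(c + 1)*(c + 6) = c^2 + 7*c + 6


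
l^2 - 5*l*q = l*(l - 5*q)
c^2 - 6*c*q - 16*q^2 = (c - 8*q)*(c + 2*q)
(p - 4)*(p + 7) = p^2 + 3*p - 28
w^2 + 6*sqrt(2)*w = w*(w + 6*sqrt(2))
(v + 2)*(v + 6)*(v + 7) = v^3 + 15*v^2 + 68*v + 84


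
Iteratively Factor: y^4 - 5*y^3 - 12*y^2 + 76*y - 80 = (y + 4)*(y^3 - 9*y^2 + 24*y - 20) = (y - 2)*(y + 4)*(y^2 - 7*y + 10) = (y - 2)^2*(y + 4)*(y - 5)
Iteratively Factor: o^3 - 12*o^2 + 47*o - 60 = (o - 4)*(o^2 - 8*o + 15) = (o - 4)*(o - 3)*(o - 5)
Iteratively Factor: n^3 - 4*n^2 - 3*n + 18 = (n - 3)*(n^2 - n - 6) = (n - 3)*(n + 2)*(n - 3)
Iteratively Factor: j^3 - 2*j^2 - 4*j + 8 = (j - 2)*(j^2 - 4) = (j - 2)^2*(j + 2)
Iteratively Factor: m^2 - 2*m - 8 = (m + 2)*(m - 4)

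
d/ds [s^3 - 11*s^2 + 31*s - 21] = 3*s^2 - 22*s + 31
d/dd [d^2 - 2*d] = 2*d - 2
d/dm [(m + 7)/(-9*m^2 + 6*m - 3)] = (m^2 + 14*m - 5)/(9*m^4 - 12*m^3 + 10*m^2 - 4*m + 1)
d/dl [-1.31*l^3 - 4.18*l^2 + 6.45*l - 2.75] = -3.93*l^2 - 8.36*l + 6.45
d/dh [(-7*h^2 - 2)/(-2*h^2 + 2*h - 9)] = 2*(-7*h^2 + 59*h + 2)/(4*h^4 - 8*h^3 + 40*h^2 - 36*h + 81)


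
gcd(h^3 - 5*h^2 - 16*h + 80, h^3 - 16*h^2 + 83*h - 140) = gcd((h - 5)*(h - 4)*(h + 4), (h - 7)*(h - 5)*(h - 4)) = h^2 - 9*h + 20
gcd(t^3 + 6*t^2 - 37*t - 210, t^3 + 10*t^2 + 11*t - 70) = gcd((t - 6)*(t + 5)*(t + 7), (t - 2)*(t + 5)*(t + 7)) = t^2 + 12*t + 35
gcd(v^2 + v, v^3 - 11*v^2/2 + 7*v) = v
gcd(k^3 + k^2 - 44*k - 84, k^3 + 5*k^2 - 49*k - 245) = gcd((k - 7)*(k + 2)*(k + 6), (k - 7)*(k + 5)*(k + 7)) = k - 7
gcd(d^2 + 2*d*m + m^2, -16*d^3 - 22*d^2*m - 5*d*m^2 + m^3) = d + m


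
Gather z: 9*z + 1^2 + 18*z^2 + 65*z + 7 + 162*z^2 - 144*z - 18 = 180*z^2 - 70*z - 10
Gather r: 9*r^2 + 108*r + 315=9*r^2 + 108*r + 315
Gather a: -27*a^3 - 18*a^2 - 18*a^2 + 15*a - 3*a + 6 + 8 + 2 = -27*a^3 - 36*a^2 + 12*a + 16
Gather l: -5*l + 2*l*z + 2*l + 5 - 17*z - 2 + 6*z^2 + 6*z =l*(2*z - 3) + 6*z^2 - 11*z + 3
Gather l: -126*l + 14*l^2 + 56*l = 14*l^2 - 70*l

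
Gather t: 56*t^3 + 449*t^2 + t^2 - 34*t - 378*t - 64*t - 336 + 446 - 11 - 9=56*t^3 + 450*t^2 - 476*t + 90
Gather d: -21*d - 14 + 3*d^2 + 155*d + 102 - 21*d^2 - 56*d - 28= -18*d^2 + 78*d + 60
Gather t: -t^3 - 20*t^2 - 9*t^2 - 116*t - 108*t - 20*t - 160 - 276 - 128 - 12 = -t^3 - 29*t^2 - 244*t - 576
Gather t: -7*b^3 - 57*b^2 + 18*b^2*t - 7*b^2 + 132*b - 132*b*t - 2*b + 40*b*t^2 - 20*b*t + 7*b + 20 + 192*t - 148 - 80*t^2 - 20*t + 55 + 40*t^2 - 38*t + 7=-7*b^3 - 64*b^2 + 137*b + t^2*(40*b - 40) + t*(18*b^2 - 152*b + 134) - 66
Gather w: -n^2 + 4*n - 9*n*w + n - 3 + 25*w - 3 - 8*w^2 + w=-n^2 + 5*n - 8*w^2 + w*(26 - 9*n) - 6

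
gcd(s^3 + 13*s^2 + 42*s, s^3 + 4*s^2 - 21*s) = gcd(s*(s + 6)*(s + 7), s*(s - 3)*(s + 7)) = s^2 + 7*s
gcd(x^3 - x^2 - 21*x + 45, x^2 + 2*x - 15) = x^2 + 2*x - 15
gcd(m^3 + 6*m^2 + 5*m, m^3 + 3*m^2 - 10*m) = m^2 + 5*m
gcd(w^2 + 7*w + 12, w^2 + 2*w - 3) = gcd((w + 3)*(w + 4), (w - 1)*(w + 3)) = w + 3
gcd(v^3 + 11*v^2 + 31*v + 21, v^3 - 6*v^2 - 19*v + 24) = v + 3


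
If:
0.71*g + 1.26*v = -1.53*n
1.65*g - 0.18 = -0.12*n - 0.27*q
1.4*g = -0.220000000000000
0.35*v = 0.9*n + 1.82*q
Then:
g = -0.16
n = -5.68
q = 4.15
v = 6.98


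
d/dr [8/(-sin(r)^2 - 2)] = 32*sin(2*r)/(5 - cos(2*r))^2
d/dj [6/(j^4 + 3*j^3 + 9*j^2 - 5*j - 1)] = 6*(-4*j^3 - 9*j^2 - 18*j + 5)/(j^4 + 3*j^3 + 9*j^2 - 5*j - 1)^2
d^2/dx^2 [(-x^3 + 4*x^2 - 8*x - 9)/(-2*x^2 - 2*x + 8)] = (17*x^3 - 33*x^2 + 171*x + 13)/(x^6 + 3*x^5 - 9*x^4 - 23*x^3 + 36*x^2 + 48*x - 64)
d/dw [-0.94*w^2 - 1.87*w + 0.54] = -1.88*w - 1.87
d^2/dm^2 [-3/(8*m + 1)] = -384/(8*m + 1)^3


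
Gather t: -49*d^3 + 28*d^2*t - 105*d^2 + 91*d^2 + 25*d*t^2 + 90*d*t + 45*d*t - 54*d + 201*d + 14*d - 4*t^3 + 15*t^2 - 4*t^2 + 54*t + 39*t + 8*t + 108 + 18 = -49*d^3 - 14*d^2 + 161*d - 4*t^3 + t^2*(25*d + 11) + t*(28*d^2 + 135*d + 101) + 126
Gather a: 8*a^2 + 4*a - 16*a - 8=8*a^2 - 12*a - 8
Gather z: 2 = 2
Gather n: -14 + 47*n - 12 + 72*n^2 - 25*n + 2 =72*n^2 + 22*n - 24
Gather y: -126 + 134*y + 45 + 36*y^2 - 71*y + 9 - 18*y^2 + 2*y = 18*y^2 + 65*y - 72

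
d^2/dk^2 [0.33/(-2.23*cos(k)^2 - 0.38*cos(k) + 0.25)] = (6.564228*(1 - cos(k)^2)^2 + 0.838926*cos(k)^3 + 4.065666*cos(k)^2 - 1.646502*cos(k) - 7.027482)/(2.23*cos(k)^2 + 0.38*cos(k) - 0.25)^3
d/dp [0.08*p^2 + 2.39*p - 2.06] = 0.16*p + 2.39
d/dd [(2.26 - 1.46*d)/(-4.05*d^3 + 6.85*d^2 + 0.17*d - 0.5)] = (-11.826*d^3 + 37.46*d^2 - 30.962*d + 0.3458)/(16.4025*d^6 - 55.485*d^5 + 45.5455*d^4 + 6.379*d^3 - 6.8211*d^2 - 0.17*d + 0.25)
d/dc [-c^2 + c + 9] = 1 - 2*c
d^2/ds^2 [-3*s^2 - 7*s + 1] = -6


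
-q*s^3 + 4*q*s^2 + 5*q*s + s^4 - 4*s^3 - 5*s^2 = s*(-q + s)*(s - 5)*(s + 1)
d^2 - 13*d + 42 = (d - 7)*(d - 6)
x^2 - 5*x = x*(x - 5)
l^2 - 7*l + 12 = (l - 4)*(l - 3)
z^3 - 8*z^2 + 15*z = z*(z - 5)*(z - 3)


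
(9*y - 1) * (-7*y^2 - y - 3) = -63*y^3 - 2*y^2 - 26*y + 3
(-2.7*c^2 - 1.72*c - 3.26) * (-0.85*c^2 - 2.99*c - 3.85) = 2.295*c^4 + 9.535*c^3 + 18.3088*c^2 + 16.3694*c + 12.551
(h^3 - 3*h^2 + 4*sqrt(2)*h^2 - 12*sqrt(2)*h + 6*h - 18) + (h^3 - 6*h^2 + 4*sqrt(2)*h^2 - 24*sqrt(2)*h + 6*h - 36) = 2*h^3 - 9*h^2 + 8*sqrt(2)*h^2 - 36*sqrt(2)*h + 12*h - 54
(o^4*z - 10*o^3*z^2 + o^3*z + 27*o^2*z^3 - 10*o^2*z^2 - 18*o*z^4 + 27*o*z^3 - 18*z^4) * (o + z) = o^5*z - 9*o^4*z^2 + o^4*z + 17*o^3*z^3 - 9*o^3*z^2 + 9*o^2*z^4 + 17*o^2*z^3 - 18*o*z^5 + 9*o*z^4 - 18*z^5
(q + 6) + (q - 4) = 2*q + 2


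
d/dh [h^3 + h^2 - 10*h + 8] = 3*h^2 + 2*h - 10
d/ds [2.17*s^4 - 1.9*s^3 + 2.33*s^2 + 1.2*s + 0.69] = 8.68*s^3 - 5.7*s^2 + 4.66*s + 1.2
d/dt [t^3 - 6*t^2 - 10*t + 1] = 3*t^2 - 12*t - 10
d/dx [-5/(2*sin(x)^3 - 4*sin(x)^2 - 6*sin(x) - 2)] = -5*(4*sin(x) + 3*cos(x)^2)*cos(x)/(2*(-sin(x)^3 + 2*sin(x)^2 + 3*sin(x) + 1)^2)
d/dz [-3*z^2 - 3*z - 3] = -6*z - 3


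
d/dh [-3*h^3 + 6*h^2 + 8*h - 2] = -9*h^2 + 12*h + 8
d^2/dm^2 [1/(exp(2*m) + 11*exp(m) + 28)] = (2*(2*exp(m) + 11)^2*exp(m) - (4*exp(m) + 11)*(exp(2*m) + 11*exp(m) + 28))*exp(m)/(exp(2*m) + 11*exp(m) + 28)^3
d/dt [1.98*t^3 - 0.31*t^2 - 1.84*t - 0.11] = 5.94*t^2 - 0.62*t - 1.84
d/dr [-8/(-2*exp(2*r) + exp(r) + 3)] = (8 - 32*exp(r))*exp(r)/(-2*exp(2*r) + exp(r) + 3)^2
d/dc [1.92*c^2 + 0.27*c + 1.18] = 3.84*c + 0.27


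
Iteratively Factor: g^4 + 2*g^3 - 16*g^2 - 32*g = (g + 4)*(g^3 - 2*g^2 - 8*g) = g*(g + 4)*(g^2 - 2*g - 8) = g*(g - 4)*(g + 4)*(g + 2)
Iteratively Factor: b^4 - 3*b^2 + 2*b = (b - 1)*(b^3 + b^2 - 2*b) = b*(b - 1)*(b^2 + b - 2) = b*(b - 1)^2*(b + 2)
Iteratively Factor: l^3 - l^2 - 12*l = (l)*(l^2 - l - 12) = l*(l + 3)*(l - 4)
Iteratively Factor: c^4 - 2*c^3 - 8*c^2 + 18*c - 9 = (c - 3)*(c^3 + c^2 - 5*c + 3) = (c - 3)*(c - 1)*(c^2 + 2*c - 3) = (c - 3)*(c - 1)^2*(c + 3)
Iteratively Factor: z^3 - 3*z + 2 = (z - 1)*(z^2 + z - 2) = (z - 1)^2*(z + 2)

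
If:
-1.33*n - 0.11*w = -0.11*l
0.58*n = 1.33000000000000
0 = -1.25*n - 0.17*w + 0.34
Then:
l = 12.86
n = 2.29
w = -14.86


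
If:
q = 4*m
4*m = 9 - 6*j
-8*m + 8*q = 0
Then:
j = 3/2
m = 0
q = 0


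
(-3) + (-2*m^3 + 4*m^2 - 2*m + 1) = -2*m^3 + 4*m^2 - 2*m - 2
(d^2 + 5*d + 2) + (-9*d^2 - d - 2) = -8*d^2 + 4*d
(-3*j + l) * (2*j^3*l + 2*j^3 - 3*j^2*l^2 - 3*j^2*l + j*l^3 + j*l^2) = -6*j^4*l - 6*j^4 + 11*j^3*l^2 + 11*j^3*l - 6*j^2*l^3 - 6*j^2*l^2 + j*l^4 + j*l^3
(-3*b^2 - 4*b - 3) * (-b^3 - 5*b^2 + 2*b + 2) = 3*b^5 + 19*b^4 + 17*b^3 + b^2 - 14*b - 6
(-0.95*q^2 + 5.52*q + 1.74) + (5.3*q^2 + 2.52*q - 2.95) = 4.35*q^2 + 8.04*q - 1.21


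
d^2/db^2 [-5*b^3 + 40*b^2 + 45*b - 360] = 80 - 30*b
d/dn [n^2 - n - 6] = 2*n - 1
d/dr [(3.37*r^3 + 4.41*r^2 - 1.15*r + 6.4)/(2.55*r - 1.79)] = (17.187*r^3 - 6.8514*r^2 - 15.7878*r - 14.2615)/(6.5025*r^2 - 9.129*r + 3.2041)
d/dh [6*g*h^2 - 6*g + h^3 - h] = 12*g*h + 3*h^2 - 1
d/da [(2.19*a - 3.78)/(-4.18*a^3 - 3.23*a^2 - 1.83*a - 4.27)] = (18.3084*a^3 - 40.3275*a^2 - 24.4188*a - 16.2687)/(17.4724*a^6 + 27.0028*a^5 + 25.7317*a^4 + 47.519*a^3 + 30.9331*a^2 + 15.6282*a + 18.2329)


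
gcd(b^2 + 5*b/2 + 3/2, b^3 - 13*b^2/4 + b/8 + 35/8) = b + 1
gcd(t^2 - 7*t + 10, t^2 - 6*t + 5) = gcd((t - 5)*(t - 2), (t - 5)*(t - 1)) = t - 5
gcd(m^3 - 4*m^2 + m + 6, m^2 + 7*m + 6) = m + 1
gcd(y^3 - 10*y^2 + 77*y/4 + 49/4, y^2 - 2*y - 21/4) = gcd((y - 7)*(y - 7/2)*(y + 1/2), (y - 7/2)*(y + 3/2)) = y - 7/2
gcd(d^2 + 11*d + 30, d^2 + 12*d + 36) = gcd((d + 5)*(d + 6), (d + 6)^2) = d + 6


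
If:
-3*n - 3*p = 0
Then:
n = -p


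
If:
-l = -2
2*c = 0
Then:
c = 0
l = 2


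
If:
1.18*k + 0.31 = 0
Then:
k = -0.26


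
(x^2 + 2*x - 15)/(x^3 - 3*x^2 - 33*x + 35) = (x - 3)/(x^2 - 8*x + 7)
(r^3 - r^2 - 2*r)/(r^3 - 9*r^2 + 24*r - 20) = r*(r + 1)/(r^2 - 7*r + 10)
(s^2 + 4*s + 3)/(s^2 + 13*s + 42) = (s^2 + 4*s + 3)/(s^2 + 13*s + 42)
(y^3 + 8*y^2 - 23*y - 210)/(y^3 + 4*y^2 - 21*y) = (y^2 + y - 30)/(y*(y - 3))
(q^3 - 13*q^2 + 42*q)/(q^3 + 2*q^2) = (q^2 - 13*q + 42)/(q*(q + 2))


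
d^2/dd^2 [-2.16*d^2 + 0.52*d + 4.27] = -4.32000000000000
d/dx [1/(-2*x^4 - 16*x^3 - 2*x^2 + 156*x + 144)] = (2*x^3 + 12*x^2 + x - 39)/(x^4 + 8*x^3 + x^2 - 78*x - 72)^2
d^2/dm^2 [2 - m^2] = -2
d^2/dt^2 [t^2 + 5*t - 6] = 2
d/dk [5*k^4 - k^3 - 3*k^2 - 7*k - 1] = 20*k^3 - 3*k^2 - 6*k - 7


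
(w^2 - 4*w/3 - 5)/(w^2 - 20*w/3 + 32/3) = (3*w^2 - 4*w - 15)/(3*w^2 - 20*w + 32)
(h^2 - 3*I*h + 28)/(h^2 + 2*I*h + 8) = (h - 7*I)/(h - 2*I)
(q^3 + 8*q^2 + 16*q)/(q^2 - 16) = q*(q + 4)/(q - 4)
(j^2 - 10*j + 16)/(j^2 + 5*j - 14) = (j - 8)/(j + 7)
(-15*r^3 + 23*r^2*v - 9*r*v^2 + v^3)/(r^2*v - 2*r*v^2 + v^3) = (-15*r^2 + 8*r*v - v^2)/(v*(r - v))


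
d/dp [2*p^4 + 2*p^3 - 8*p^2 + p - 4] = 8*p^3 + 6*p^2 - 16*p + 1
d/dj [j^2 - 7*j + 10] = 2*j - 7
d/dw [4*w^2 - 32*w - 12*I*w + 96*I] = 8*w - 32 - 12*I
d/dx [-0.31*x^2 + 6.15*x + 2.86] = 6.15 - 0.62*x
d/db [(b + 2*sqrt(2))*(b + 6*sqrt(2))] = 2*b + 8*sqrt(2)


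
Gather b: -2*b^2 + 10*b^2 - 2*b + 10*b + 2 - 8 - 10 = 8*b^2 + 8*b - 16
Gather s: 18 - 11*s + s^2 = s^2 - 11*s + 18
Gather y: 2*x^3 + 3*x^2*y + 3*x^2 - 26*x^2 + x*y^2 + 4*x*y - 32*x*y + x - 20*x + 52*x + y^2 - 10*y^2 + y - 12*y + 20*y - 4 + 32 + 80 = 2*x^3 - 23*x^2 + 33*x + y^2*(x - 9) + y*(3*x^2 - 28*x + 9) + 108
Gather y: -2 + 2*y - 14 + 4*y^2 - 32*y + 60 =4*y^2 - 30*y + 44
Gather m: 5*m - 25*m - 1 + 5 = 4 - 20*m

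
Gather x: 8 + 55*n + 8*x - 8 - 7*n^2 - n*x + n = -7*n^2 + 56*n + x*(8 - n)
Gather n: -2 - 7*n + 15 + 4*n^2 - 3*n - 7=4*n^2 - 10*n + 6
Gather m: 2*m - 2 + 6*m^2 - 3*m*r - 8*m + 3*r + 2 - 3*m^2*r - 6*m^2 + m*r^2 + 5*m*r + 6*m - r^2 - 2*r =-3*m^2*r + m*(r^2 + 2*r) - r^2 + r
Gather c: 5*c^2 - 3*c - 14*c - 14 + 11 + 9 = 5*c^2 - 17*c + 6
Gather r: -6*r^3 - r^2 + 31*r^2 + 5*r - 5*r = -6*r^3 + 30*r^2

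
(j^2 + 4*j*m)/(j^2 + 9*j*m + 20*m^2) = j/(j + 5*m)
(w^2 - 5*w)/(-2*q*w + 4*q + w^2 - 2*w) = w*(5 - w)/(2*q*w - 4*q - w^2 + 2*w)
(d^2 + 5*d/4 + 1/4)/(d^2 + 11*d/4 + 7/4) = (4*d + 1)/(4*d + 7)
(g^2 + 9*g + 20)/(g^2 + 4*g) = (g + 5)/g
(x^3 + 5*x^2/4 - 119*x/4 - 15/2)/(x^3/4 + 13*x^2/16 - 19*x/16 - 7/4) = 4*(4*x^3 + 5*x^2 - 119*x - 30)/(4*x^3 + 13*x^2 - 19*x - 28)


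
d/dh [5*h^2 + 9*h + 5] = 10*h + 9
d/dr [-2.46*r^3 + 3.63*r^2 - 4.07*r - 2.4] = -7.38*r^2 + 7.26*r - 4.07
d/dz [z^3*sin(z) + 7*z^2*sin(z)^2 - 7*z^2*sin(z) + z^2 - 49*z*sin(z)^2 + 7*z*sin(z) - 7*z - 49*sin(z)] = z^3*cos(z) + 3*z^2*sin(z) + 7*z^2*sin(2*z) - 7*z^2*cos(z) + 14*z*sin(z)^2 - 14*z*sin(z) - 49*z*sin(2*z) + 7*z*cos(z) + 2*z - 49*sin(z)^2 + 7*sin(z) - 49*cos(z) - 7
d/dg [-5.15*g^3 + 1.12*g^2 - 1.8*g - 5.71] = -15.45*g^2 + 2.24*g - 1.8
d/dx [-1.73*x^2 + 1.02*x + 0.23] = 1.02 - 3.46*x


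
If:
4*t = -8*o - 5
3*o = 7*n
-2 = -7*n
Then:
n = 2/7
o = 2/3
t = -31/12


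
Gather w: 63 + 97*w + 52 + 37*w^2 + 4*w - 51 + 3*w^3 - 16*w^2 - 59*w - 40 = 3*w^3 + 21*w^2 + 42*w + 24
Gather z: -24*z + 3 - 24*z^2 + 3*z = -24*z^2 - 21*z + 3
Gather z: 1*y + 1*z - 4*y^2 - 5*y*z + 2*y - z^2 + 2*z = -4*y^2 + 3*y - z^2 + z*(3 - 5*y)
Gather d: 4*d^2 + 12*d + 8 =4*d^2 + 12*d + 8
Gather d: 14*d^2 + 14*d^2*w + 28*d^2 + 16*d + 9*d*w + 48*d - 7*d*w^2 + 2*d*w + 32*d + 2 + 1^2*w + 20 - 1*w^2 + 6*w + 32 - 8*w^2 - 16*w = d^2*(14*w + 42) + d*(-7*w^2 + 11*w + 96) - 9*w^2 - 9*w + 54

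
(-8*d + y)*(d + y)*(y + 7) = -8*d^2*y - 56*d^2 - 7*d*y^2 - 49*d*y + y^3 + 7*y^2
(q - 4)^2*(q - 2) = q^3 - 10*q^2 + 32*q - 32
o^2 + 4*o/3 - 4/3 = (o - 2/3)*(o + 2)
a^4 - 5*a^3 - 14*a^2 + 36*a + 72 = (a - 6)*(a - 3)*(a + 2)^2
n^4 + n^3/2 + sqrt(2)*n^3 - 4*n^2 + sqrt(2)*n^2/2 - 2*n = n*(n + 1/2)*(n - sqrt(2))*(n + 2*sqrt(2))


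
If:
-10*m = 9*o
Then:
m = -9*o/10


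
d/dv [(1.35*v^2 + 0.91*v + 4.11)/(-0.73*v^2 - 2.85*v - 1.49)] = (-3.1832*v^2 + 1.9776*v + 10.3576)/(0.5329*v^4 + 4.161*v^3 + 10.2979*v^2 + 8.493*v + 2.2201)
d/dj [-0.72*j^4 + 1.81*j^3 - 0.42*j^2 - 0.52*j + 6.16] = -2.88*j^3 + 5.43*j^2 - 0.84*j - 0.52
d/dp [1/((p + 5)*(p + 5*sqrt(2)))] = -(2*p + 5 + 5*sqrt(2))/((p + 5)^2*(p + 5*sqrt(2))^2)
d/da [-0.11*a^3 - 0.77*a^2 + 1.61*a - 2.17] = -0.33*a^2 - 1.54*a + 1.61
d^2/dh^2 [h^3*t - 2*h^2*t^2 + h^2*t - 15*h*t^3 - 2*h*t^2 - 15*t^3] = 2*t*(3*h - 2*t + 1)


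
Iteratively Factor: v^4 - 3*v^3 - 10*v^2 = (v + 2)*(v^3 - 5*v^2) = (v - 5)*(v + 2)*(v^2) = v*(v - 5)*(v + 2)*(v)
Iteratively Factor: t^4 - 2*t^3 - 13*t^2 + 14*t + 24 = (t - 4)*(t^3 + 2*t^2 - 5*t - 6) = (t - 4)*(t + 1)*(t^2 + t - 6) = (t - 4)*(t + 1)*(t + 3)*(t - 2)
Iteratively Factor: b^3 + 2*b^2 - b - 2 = (b - 1)*(b^2 + 3*b + 2) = (b - 1)*(b + 1)*(b + 2)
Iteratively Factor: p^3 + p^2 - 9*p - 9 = (p + 1)*(p^2 - 9) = (p + 1)*(p + 3)*(p - 3)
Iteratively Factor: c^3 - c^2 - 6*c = (c - 3)*(c^2 + 2*c) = c*(c - 3)*(c + 2)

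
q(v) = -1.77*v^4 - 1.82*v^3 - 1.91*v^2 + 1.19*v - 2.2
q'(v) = -7.08*v^3 - 5.46*v^2 - 3.82*v + 1.19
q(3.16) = -251.43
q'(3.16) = -288.81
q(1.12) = -8.61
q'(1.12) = -19.88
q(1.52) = -20.64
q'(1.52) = -42.09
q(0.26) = -2.06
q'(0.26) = -0.30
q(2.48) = -105.71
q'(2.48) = -149.86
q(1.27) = -12.10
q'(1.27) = -26.97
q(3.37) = -317.83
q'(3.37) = -344.66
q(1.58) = -23.30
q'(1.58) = -46.40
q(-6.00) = -1978.90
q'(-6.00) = 1356.83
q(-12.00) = -33849.28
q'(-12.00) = 11495.03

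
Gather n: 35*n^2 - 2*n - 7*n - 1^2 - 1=35*n^2 - 9*n - 2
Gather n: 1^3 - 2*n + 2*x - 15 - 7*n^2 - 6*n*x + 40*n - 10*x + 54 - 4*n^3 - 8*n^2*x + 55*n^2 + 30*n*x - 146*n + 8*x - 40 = -4*n^3 + n^2*(48 - 8*x) + n*(24*x - 108)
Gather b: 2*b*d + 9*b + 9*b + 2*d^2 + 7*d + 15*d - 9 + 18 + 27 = b*(2*d + 18) + 2*d^2 + 22*d + 36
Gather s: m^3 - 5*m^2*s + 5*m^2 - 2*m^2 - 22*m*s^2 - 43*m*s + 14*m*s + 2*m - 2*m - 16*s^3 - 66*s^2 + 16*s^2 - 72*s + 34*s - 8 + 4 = m^3 + 3*m^2 - 16*s^3 + s^2*(-22*m - 50) + s*(-5*m^2 - 29*m - 38) - 4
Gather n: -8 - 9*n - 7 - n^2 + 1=-n^2 - 9*n - 14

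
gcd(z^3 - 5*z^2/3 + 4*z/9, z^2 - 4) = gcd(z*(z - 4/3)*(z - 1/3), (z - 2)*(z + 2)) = 1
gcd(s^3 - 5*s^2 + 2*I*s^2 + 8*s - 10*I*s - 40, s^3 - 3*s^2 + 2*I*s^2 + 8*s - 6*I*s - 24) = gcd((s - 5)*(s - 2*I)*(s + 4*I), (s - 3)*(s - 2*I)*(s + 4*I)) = s^2 + 2*I*s + 8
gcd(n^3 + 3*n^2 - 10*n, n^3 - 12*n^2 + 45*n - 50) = n - 2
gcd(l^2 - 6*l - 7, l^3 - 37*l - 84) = l - 7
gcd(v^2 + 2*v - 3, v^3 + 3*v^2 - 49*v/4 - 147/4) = v + 3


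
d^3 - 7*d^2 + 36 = (d - 6)*(d - 3)*(d + 2)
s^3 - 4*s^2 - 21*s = s*(s - 7)*(s + 3)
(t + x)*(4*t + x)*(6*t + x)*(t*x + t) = 24*t^4*x + 24*t^4 + 34*t^3*x^2 + 34*t^3*x + 11*t^2*x^3 + 11*t^2*x^2 + t*x^4 + t*x^3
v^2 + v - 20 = (v - 4)*(v + 5)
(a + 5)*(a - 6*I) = a^2 + 5*a - 6*I*a - 30*I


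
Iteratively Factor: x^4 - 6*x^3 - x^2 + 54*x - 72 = (x - 2)*(x^3 - 4*x^2 - 9*x + 36) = (x - 4)*(x - 2)*(x^2 - 9) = (x - 4)*(x - 2)*(x + 3)*(x - 3)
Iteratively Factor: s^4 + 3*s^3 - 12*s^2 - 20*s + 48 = (s - 2)*(s^3 + 5*s^2 - 2*s - 24) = (s - 2)*(s + 3)*(s^2 + 2*s - 8) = (s - 2)^2*(s + 3)*(s + 4)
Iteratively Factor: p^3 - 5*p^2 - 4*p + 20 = (p - 2)*(p^2 - 3*p - 10) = (p - 2)*(p + 2)*(p - 5)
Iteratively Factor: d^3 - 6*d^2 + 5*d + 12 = (d - 3)*(d^2 - 3*d - 4) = (d - 3)*(d + 1)*(d - 4)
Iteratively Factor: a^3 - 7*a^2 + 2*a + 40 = (a - 5)*(a^2 - 2*a - 8) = (a - 5)*(a + 2)*(a - 4)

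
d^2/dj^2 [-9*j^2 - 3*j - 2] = -18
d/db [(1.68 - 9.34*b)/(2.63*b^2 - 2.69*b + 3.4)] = (24.5642*b^2 - 8.8368*b - 27.2368)/(6.9169*b^4 - 14.1494*b^3 + 25.1201*b^2 - 18.292*b + 11.56)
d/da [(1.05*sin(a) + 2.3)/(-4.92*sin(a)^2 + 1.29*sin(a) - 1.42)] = (5.166*sin(a)^2 + 22.632*sin(a) - 4.458)*cos(a)/(24.2064*sin(a)^4 - 12.6936*sin(a)^3 + 15.6369*sin(a)^2 - 3.6636*sin(a) + 2.0164)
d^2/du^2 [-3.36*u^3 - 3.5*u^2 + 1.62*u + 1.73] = -20.16*u - 7.0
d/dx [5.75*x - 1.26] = 5.75000000000000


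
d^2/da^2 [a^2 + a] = 2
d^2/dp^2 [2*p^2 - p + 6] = 4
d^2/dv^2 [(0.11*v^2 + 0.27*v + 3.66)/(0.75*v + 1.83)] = 4.113108/(0.421875*v^3 + 3.088125*v^2 + 7.535025*v + 6.128487)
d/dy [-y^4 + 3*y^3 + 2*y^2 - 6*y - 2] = -4*y^3 + 9*y^2 + 4*y - 6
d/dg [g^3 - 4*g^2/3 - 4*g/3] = 3*g^2 - 8*g/3 - 4/3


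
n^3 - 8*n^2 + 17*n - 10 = (n - 5)*(n - 2)*(n - 1)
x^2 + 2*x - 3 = (x - 1)*(x + 3)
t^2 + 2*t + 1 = (t + 1)^2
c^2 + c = c*(c + 1)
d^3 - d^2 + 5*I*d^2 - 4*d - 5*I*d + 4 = (d - 1)*(d + I)*(d + 4*I)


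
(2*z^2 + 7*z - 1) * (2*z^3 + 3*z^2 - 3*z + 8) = 4*z^5 + 20*z^4 + 13*z^3 - 8*z^2 + 59*z - 8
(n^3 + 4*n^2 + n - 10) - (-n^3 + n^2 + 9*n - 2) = 2*n^3 + 3*n^2 - 8*n - 8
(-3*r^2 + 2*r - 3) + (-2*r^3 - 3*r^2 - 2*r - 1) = -2*r^3 - 6*r^2 - 4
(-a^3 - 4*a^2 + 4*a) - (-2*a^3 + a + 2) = a^3 - 4*a^2 + 3*a - 2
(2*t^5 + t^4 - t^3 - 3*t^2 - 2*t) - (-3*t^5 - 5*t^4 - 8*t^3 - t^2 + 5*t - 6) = 5*t^5 + 6*t^4 + 7*t^3 - 2*t^2 - 7*t + 6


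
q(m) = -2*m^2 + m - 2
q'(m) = 1 - 4*m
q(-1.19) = -6.02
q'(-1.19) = 5.76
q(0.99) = -2.97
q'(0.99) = -2.96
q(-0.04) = -2.04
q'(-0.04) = 1.16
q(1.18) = -3.60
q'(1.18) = -3.72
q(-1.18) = -5.96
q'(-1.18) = 5.72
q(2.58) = -12.73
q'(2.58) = -9.32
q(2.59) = -12.83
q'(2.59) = -9.36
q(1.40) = -4.52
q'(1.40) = -4.60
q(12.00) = -278.00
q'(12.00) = -47.00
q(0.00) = -2.00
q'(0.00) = 1.00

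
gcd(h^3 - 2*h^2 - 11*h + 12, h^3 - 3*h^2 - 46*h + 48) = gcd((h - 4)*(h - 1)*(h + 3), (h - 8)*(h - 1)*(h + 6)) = h - 1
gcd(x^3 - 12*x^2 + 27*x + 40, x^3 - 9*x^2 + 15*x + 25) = x^2 - 4*x - 5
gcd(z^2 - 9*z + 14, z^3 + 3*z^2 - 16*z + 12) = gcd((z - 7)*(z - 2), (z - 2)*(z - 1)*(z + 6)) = z - 2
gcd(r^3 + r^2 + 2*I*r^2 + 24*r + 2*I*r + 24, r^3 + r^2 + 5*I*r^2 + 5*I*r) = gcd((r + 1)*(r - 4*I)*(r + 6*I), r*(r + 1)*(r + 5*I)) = r + 1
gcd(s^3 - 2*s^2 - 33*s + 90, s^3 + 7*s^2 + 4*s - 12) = s + 6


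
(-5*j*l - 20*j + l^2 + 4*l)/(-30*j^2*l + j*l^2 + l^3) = (l + 4)/(l*(6*j + l))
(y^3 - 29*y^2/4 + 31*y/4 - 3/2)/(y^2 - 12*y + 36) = (4*y^2 - 5*y + 1)/(4*(y - 6))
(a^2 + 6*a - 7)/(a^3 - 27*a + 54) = (a^2 + 6*a - 7)/(a^3 - 27*a + 54)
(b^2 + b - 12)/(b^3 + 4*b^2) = (b - 3)/b^2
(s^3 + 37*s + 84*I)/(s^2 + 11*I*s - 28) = (s^2 - 4*I*s + 21)/(s + 7*I)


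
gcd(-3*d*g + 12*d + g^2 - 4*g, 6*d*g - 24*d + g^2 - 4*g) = g - 4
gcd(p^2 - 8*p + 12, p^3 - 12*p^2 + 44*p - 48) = p^2 - 8*p + 12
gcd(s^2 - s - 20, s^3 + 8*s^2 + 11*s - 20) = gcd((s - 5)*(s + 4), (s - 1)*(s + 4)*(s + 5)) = s + 4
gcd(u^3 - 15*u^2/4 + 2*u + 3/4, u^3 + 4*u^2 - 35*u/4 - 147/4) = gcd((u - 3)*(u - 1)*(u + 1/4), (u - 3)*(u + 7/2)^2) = u - 3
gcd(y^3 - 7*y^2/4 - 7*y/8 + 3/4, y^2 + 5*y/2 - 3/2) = y - 1/2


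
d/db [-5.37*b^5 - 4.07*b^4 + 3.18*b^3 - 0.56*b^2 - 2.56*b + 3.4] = -26.85*b^4 - 16.28*b^3 + 9.54*b^2 - 1.12*b - 2.56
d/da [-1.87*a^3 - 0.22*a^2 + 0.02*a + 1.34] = -5.61*a^2 - 0.44*a + 0.02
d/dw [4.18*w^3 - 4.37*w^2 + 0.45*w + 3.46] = 12.54*w^2 - 8.74*w + 0.45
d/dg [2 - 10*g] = -10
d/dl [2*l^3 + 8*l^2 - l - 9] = 6*l^2 + 16*l - 1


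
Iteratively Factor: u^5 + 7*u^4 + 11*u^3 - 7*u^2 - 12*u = (u + 3)*(u^4 + 4*u^3 - u^2 - 4*u) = u*(u + 3)*(u^3 + 4*u^2 - u - 4) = u*(u + 1)*(u + 3)*(u^2 + 3*u - 4) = u*(u - 1)*(u + 1)*(u + 3)*(u + 4)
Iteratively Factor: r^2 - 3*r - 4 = (r - 4)*(r + 1)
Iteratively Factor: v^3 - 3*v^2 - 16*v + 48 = (v - 4)*(v^2 + v - 12) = (v - 4)*(v - 3)*(v + 4)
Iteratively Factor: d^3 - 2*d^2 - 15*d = (d + 3)*(d^2 - 5*d) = (d - 5)*(d + 3)*(d)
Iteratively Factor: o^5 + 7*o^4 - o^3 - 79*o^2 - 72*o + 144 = (o - 3)*(o^4 + 10*o^3 + 29*o^2 + 8*o - 48) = (o - 3)*(o + 3)*(o^3 + 7*o^2 + 8*o - 16) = (o - 3)*(o - 1)*(o + 3)*(o^2 + 8*o + 16) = (o - 3)*(o - 1)*(o + 3)*(o + 4)*(o + 4)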